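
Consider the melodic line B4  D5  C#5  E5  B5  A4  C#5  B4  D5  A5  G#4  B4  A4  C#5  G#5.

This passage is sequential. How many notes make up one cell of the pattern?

5

15 notes total. Splitting into 3 groups of 5:
B4 D5 C#5 E5 B5 | A4 C#5 B4 D5 A5 | G#4 B4 A4 C#5 G#5
That's a consistent down a 2nd shift per cell, and no other grouping gives one.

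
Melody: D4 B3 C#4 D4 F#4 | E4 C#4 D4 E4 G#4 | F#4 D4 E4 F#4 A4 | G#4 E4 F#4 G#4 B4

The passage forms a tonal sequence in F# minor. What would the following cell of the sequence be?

Unit = 5 notes; the statements start on D4, E4, F#4, G#4, moving up a 2nd each time.
Statement 5 starts on A4 and keeps the same diatonic contour: A4 F#4 G#4 A4 C#5.

A4 F#4 G#4 A4 C#5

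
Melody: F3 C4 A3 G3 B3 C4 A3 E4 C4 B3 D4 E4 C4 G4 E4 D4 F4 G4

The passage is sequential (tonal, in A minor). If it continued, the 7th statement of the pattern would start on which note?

Unit = 6 notes; the statements start on F3, A3, C4, moving up a 3rd each time.
Continuing: E4 → G4 → B4 → D5. Statement 7 starts on D5.

D5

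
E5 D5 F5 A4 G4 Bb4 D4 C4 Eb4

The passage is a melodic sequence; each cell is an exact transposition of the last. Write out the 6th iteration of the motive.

F2 Eb2 Gb2

The 3-note cells begin on E5, A4, D4 — each down a 5th from the last.
Extending down a 5th: G3 → C3 → F2.
So cell 6 is F2 Eb2 Gb2.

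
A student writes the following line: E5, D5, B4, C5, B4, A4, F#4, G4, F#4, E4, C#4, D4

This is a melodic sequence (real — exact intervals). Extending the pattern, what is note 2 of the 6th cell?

The unit is 4 notes. Position-2 pitches of the 3 shown cells: D5, A4, E4.
Carrying that down a 4th forward: B3 → F#3 → C#3.

C#3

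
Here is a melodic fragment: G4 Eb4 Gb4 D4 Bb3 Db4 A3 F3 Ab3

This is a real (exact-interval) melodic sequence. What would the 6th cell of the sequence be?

F#2 D2 F2

Taking 3-note groups, the heads are G4, D4, A3: the pattern moves down a 4th.
Continuing the starts: E3 → B2 → F#2.
Statement 6 starts on F#2 and keeps the same exact contour: F#2 D2 F2.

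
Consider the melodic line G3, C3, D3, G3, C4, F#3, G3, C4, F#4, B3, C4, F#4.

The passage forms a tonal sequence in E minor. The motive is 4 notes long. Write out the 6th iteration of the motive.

A5 D5 E5 A5

The 4-note cells begin on G3, C4, F#4 — each up a 4th from the last.
Carrying on: B4 → E5 → A5.
Statement 6 starts on A5 and keeps the same diatonic contour: A5 D5 E5 A5.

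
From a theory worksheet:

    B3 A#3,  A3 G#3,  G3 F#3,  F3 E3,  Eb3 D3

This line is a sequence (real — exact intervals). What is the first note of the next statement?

Db3

Unit = 2 notes; the statements start on B3, A3, G3, F3, Eb3, moving down a 2nd each time.
The next head, down a 2nd from Eb3, is Db3.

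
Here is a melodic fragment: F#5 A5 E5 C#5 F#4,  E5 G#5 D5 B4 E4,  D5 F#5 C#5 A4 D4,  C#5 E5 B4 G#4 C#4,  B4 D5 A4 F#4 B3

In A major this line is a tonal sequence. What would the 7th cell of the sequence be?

G#4 B4 F#4 D4 G#3

With a 5-note motive the entries are F#5, E5, D5, C#5, B4, each down a 2nd from the previous.
Continuing the starts: A4 → G#4.
Statement 7 starts on G#4 and keeps the same diatonic contour: G#4 B4 F#4 D4 G#3.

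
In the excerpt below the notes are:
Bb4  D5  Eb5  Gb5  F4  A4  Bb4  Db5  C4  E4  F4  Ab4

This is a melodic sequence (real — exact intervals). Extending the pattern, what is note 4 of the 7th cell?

C3

Grouping in 4s, the 4th note of each cell is Gb5, Db5, Ab4.
Extending down a 4th: Eb4 → Bb3 → F3 → C3.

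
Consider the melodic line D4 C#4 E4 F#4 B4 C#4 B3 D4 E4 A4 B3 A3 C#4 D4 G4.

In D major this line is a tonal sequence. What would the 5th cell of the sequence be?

G3 F#3 A3 B3 E4

Taking 5-note groups, the heads are D4, C#4, B3: the pattern moves down a 2nd.
Carrying on: A3 → G3.
So cell 5 is G3 F#3 A3 B3 E4.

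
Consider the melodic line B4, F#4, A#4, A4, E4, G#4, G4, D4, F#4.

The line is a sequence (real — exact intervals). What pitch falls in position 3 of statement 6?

C4

With 3-note cells, note 3 of each statement runs A#4, G#4, F#4.
Carrying that down a 2nd forward: E4 → D4 → C4.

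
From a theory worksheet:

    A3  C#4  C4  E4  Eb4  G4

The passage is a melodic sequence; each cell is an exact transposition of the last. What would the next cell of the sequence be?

Unit = 2 notes; the statements start on A3, C4, Eb4, moving up a 3rd each time.
From Gb4 the exact shape gives Gb4 Bb4.

Gb4 Bb4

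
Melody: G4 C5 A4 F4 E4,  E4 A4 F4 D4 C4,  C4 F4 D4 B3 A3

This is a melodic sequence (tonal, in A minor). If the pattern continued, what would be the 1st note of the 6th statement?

D3

Grouping in 5s, the 1st note of each cell is G4, E4, C4.
Carrying that down a 3rd forward: A3 → F3 → D3.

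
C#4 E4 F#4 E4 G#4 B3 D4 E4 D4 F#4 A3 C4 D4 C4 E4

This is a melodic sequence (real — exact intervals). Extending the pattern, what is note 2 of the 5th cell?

Ab3

Grouping in 5s, the 2nd note of each cell is E4, D4, C4.
Carrying that down a 2nd forward: Bb3 → Ab3.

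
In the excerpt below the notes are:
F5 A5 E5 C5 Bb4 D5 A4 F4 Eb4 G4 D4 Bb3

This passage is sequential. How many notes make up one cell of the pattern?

4

12 notes total. Splitting into 3 groups of 4:
F5 A5 E5 C5 | Bb4 D5 A4 F4 | Eb4 G4 D4 Bb3
Each cell is the previous one down a 5th — so the unit is 4 notes.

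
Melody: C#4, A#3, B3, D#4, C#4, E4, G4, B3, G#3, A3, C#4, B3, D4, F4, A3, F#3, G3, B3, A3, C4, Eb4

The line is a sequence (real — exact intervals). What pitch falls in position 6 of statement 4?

Grouping in 7s, the 6th note of each cell is E4, D4, C4.
One more down a 2nd gives Bb3.

Bb3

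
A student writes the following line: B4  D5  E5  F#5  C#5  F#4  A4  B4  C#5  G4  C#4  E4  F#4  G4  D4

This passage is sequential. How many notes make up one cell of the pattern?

5

There are 15 notes; a 5-note unit gives 3 cells:
B4 D5 E5 F#5 C#5 | F#4 A4 B4 C#5 G4 | C#4 E4 F#4 G4 D4
Every group is a transposition down a 4th of the one before; no shorter unit works.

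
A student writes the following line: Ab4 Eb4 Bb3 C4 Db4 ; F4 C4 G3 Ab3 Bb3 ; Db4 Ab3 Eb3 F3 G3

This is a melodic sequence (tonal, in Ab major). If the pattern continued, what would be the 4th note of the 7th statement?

Eb2

The unit is 5 notes. Position-4 pitches of the 3 shown cells: C4, Ab3, F3.
Extending down a 3rd: Db3 → Bb2 → G2 → Eb2.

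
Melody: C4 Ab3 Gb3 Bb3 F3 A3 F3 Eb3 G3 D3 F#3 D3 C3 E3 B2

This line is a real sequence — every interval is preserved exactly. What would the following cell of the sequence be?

D#3 B2 A2 C#3 G#2

Unit = 5 notes; the statements start on C4, A3, F#3, moving down a 3rd each time.
So cell 4 is D#3 B2 A2 C#3 G#2.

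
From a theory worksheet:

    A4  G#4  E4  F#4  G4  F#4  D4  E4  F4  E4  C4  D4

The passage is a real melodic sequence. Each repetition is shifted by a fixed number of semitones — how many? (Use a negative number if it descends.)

-2

The 4-note cells begin on A4, G4, F4 — each down a 2nd from the last.
A4→G4 is 67 − 69 = -2 semitones.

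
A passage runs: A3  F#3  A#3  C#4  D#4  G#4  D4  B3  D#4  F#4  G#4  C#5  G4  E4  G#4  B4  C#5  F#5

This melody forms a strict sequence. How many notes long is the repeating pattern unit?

6

Try groups of 6 (3 cells in 18 notes):
A3 F#3 A#3 C#4 D#4 G#4 | D4 B3 D#4 F#4 G#4 C#5 | G4 E4 G#4 B4 C#5 F#5
Every group is a transposition up a 4th of the one before; no shorter unit works.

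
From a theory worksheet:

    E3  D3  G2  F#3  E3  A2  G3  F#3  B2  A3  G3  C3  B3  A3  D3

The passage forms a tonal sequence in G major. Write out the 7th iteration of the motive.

D4 C4 F#3

With a 3-note motive the entries are E3, F#3, G3, A3, B3, each up a 2nd from the previous.
Carrying on: C4 → D4.
So cell 7 is D4 C4 F#3.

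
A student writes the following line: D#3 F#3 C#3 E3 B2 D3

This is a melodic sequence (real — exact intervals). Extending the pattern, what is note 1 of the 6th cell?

F2

The unit is 2 notes. Position-1 pitches of the 3 shown cells: D#3, C#3, B2.
Carrying that down a 2nd forward: A2 → G2 → F2.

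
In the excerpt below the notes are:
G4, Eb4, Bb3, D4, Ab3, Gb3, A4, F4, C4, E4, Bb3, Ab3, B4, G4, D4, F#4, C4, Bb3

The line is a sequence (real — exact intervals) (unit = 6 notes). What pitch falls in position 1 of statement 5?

The unit is 6 notes. Position-1 pitches of the 3 shown cells: G4, A4, B4.
Extending up a 2nd: C#5 → D#5.

D#5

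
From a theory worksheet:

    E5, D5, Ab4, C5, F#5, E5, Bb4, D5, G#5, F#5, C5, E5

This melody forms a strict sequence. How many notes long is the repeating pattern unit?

4

12 notes total. Splitting into 3 groups of 4:
E5 D5 Ab4 C5 | F#5 E5 Bb4 D5 | G#5 F#5 C5 E5
Every group is a transposition up a 2nd of the one before; no shorter unit works.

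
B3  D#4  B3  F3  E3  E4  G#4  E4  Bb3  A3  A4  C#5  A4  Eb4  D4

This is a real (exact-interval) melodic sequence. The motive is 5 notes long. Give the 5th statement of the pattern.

The 5-note cells begin on B3, E4, A4 — each up a 4th from the last.
Carrying on: D5 → G5.
From G5 the exact shape gives G5 B5 G5 Db5 C5.

G5 B5 G5 Db5 C5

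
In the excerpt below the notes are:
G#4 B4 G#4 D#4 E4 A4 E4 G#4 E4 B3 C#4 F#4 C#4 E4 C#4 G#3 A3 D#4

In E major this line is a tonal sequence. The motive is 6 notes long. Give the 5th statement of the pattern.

Unit = 6 notes; the statements start on G#4, E4, C#4, moving down a 3rd each time.
Carrying on: A3 → F#3.
From F#3 the diatonic shape gives F#3 A3 F#3 C#3 D#3 G#3.

F#3 A3 F#3 C#3 D#3 G#3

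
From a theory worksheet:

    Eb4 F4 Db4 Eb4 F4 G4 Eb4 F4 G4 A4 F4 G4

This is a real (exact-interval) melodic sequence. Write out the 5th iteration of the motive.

B4 C#5 A4 B4

Taking 4-note groups, the heads are Eb4, F4, G4: the pattern moves up a 2nd.
Continuing the starts: A4 → B4.
Statement 5 starts on B4 and keeps the same exact contour: B4 C#5 A4 B4.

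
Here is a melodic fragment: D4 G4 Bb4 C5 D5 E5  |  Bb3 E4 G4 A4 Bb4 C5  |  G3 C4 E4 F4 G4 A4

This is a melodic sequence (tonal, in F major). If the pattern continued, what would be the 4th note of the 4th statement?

The unit is 6 notes. Position-4 pitches of the 3 shown cells: C5, A4, F4.
From F4, down a 3rd gives D4.

D4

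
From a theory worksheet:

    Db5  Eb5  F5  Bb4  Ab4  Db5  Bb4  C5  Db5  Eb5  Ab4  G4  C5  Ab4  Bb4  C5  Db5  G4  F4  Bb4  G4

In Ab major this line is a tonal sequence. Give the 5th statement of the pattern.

G4 Ab4 Bb4 Eb4 Db4 G4 Eb4

Unit = 7 notes; the statements start on Db5, C5, Bb4, moving down a 2nd each time.
Extending down a 2nd: Ab4 → G4.
So cell 5 is G4 Ab4 Bb4 Eb4 Db4 G4 Eb4.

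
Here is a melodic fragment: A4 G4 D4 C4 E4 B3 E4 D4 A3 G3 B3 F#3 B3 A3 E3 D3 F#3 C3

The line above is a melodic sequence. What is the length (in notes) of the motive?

6

18 notes total. Splitting into 3 groups of 6:
A4 G4 D4 C4 E4 B3 | E4 D4 A3 G3 B3 F#3 | B3 A3 E3 D3 F#3 C3
That's a consistent down a 4th shift per cell, and no other grouping gives one.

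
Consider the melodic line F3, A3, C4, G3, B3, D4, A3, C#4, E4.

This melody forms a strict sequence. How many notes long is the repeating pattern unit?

3

Try groups of 3 (3 cells in 9 notes):
F3 A3 C4 | G3 B3 D4 | A3 C#4 E4
Each cell is the previous one up a 2nd — so the unit is 3 notes.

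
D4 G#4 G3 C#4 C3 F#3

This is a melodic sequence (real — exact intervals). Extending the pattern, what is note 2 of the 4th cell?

B2

With 2-note cells, note 2 of each statement runs G#4, C#4, F#3.
One more down a 5th gives B2.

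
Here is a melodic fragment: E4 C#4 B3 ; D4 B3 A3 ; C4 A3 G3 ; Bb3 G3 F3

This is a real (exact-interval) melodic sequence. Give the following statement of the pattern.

Unit = 3 notes; the statements start on E4, D4, C4, Bb3, moving down a 2nd each time.
So cell 5 is Ab3 F3 Eb3.

Ab3 F3 Eb3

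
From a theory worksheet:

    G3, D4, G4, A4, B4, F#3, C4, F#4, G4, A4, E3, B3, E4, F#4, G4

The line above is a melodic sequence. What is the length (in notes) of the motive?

5

Try groups of 5 (3 cells in 15 notes):
G3 D4 G4 A4 B4 | F#3 C4 F#4 G4 A4 | E3 B3 E4 F#4 G4
Each cell is the previous one down a 2nd — so the unit is 5 notes.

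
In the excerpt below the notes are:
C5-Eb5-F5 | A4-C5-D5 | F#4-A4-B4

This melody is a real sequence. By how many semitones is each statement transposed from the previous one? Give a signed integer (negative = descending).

-3

Taking 3-note groups, the heads are C5, A4, F#4: the pattern moves down a 3rd.
C5 to A4 spans -3 semitones.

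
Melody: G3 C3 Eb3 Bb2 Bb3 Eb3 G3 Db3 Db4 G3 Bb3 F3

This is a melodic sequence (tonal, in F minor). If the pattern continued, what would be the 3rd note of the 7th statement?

The unit is 4 notes. Position-3 pitches of the 3 shown cells: Eb3, G3, Bb3.
Carrying that up a 3rd forward: Db4 → F4 → Ab4 → C5.

C5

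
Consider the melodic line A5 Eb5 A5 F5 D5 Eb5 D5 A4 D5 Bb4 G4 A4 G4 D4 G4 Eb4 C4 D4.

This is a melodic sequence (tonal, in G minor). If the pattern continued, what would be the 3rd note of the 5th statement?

F3

The unit is 6 notes. Position-3 pitches of the 3 shown cells: A5, D5, G4.
Each moves down a 5th. Continuing: C4 → F3.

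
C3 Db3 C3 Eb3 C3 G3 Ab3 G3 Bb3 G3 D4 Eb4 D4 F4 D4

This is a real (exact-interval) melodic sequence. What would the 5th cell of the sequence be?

E5 F5 E5 G5 E5

Taking 5-note groups, the heads are C3, G3, D4: the pattern moves up a 5th.
Carrying on: A4 → E5.
So cell 5 is E5 F5 E5 G5 E5.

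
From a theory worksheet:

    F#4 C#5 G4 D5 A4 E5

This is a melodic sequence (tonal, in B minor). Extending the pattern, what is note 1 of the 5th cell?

C#5

With 2-note cells, note 1 of each statement runs F#4, G4, A4.
Extending up a 2nd: B4 → C#5.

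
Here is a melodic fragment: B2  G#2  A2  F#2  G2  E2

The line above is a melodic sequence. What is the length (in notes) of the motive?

There are 6 notes; a 2-note unit gives 3 cells:
B2 G#2 | A2 F#2 | G2 E2
Each cell is the previous one down a 2nd — so the unit is 2 notes.

2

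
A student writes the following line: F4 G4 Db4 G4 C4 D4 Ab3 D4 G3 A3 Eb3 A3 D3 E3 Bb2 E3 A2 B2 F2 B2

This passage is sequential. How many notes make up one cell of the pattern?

4

Try groups of 4 (5 cells in 20 notes):
F4 G4 Db4 G4 | C4 D4 Ab3 D4 | G3 A3 Eb3 A3 | D3 E3 Bb2 E3 | A2 B2 F2 B2
Each cell is the previous one down a 4th — so the unit is 4 notes.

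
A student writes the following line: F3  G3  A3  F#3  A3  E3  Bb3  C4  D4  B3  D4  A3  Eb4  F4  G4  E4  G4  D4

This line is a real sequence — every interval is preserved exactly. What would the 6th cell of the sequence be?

Taking 6-note groups, the heads are F3, Bb3, Eb4: the pattern moves up a 4th.
Extending up a 4th: Ab4 → Db5 → Gb5.
Statement 6 starts on Gb5 and keeps the same exact contour: Gb5 Ab5 Bb5 G5 Bb5 F5.

Gb5 Ab5 Bb5 G5 Bb5 F5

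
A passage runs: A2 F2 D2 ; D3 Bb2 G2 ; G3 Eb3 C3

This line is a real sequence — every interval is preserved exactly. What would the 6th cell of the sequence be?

Unit = 3 notes; the statements start on A2, D3, G3, moving up a 4th each time.
Carrying on: C4 → F4 → Bb4.
So cell 6 is Bb4 Gb4 Eb4.

Bb4 Gb4 Eb4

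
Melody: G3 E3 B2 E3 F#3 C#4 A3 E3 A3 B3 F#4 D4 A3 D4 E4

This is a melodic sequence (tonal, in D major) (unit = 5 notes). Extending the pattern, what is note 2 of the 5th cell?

Grouping in 5s, the 2nd note of each cell is E3, A3, D4.
Carrying that up a 4th forward: G4 → C#5.

C#5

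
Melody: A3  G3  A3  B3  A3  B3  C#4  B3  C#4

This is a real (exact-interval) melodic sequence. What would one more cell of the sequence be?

D#4 C#4 D#4

Unit = 3 notes; the statements start on A3, B3, C#4, moving up a 2nd each time.
From D#4 the exact shape gives D#4 C#4 D#4.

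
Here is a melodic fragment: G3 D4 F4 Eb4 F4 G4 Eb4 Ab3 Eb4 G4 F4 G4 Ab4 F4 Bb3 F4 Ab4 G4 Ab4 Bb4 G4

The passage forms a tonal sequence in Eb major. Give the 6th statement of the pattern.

Eb4 Bb4 D5 C5 D5 Eb5 C5

Taking 7-note groups, the heads are G3, Ab3, Bb3: the pattern moves up a 2nd.
Extending up a 2nd: C4 → D4 → Eb4.
From Eb4 the diatonic shape gives Eb4 Bb4 D5 C5 D5 Eb5 C5.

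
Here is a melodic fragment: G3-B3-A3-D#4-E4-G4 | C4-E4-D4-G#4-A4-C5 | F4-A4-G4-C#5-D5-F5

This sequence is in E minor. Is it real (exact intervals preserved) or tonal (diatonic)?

real

Each cell has the same semitone pattern (4, -2, 6, 1, 3) — intervals are preserved exactly.
And D#4 lies outside E minor, so the sequence is real rather than tonal.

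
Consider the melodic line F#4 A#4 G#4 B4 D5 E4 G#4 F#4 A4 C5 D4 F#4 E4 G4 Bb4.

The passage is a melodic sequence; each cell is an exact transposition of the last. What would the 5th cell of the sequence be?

Taking 5-note groups, the heads are F#4, E4, D4: the pattern moves down a 2nd.
Extending down a 2nd: C4 → Bb3.
From Bb3 the exact shape gives Bb3 D4 C4 Eb4 Gb4.

Bb3 D4 C4 Eb4 Gb4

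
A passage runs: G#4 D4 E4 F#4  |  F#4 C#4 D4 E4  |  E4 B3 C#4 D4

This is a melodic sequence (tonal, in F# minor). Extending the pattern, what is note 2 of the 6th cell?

Grouping in 4s, the 2nd note of each cell is D4, C#4, B3.
Extending down a 2nd: A3 → G#3 → F#3.

F#3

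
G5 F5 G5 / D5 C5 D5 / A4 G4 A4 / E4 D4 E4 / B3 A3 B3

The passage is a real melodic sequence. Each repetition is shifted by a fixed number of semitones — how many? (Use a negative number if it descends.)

With a 3-note motive the entries are G5, D5, A4, E4, B3, each down a 4th from the previous.
Counting half-steps from G5 to D5: -5.

-5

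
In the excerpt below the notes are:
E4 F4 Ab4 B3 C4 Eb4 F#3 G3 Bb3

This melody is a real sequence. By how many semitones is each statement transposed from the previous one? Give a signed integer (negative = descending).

-5

The 3-note cells begin on E4, B3, F#3 — each down a 4th from the last.
E4→B3 is 59 − 64 = -5 semitones.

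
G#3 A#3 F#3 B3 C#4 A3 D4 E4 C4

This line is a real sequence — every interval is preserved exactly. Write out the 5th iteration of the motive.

Ab4 Bb4 Gb4

The 3-note cells begin on G#3, B3, D4 — each up a 3rd from the last.
Continuing the starts: F4 → Ab4.
Statement 5 starts on Ab4 and keeps the same exact contour: Ab4 Bb4 Gb4.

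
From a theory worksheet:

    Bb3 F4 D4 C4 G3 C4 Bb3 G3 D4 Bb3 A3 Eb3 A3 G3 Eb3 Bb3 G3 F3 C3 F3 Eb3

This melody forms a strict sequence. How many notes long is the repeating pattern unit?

Try groups of 7 (3 cells in 21 notes):
Bb3 F4 D4 C4 G3 C4 Bb3 | G3 D4 Bb3 A3 Eb3 A3 G3 | Eb3 Bb3 G3 F3 C3 F3 Eb3
That's a consistent down a 3rd shift per cell, and no other grouping gives one.

7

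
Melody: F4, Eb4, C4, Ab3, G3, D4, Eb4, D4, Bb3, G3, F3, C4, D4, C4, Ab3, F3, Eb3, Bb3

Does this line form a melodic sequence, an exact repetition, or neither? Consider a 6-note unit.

sequence

Each 6-note cell is the previous one transposed down a 2nd.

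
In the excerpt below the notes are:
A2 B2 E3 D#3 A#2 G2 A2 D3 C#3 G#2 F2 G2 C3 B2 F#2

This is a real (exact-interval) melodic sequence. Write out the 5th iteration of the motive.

Unit = 5 notes; the statements start on A2, G2, F2, moving down a 2nd each time.
Carrying on: Eb2 → Db2.
From Db2 the exact shape gives Db2 Eb2 Ab2 G2 D2.

Db2 Eb2 Ab2 G2 D2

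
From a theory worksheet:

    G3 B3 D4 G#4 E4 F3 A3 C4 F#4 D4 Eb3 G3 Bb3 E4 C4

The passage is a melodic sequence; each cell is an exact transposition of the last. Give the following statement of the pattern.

Taking 5-note groups, the heads are G3, F3, Eb3: the pattern moves down a 2nd.
From Db3 the exact shape gives Db3 F3 Ab3 D4 Bb3.

Db3 F3 Ab3 D4 Bb3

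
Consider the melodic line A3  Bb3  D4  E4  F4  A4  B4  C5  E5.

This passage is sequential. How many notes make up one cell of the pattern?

9 notes total. Splitting into 3 groups of 3:
A3 Bb3 D4 | E4 F4 A4 | B4 C5 E5
Every group is a transposition up a 5th of the one before; no shorter unit works.

3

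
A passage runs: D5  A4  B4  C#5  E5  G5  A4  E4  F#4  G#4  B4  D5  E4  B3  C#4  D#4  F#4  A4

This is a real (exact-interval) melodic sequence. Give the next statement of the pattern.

B3 F#3 G#3 A#3 C#4 E4

Unit = 6 notes; the statements start on D5, A4, E4, moving down a 4th each time.
Statement 4 starts on B3 and keeps the same exact contour: B3 F#3 G#3 A#3 C#4 E4.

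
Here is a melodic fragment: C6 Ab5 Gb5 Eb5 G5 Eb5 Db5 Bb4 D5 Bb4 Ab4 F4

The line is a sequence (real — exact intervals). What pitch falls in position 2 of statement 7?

D3

With 4-note cells, note 2 of each statement runs Ab5, Eb5, Bb4.
Each moves down a 4th. Continuing: F4 → C4 → G3 → D3.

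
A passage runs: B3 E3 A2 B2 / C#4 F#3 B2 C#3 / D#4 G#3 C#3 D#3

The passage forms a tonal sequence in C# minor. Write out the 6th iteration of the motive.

G#4 C#4 F#3 G#3

With a 4-note motive the entries are B3, C#4, D#4, each up a 2nd from the previous.
Continuing the starts: E4 → F#4 → G#4.
So cell 6 is G#4 C#4 F#3 G#3.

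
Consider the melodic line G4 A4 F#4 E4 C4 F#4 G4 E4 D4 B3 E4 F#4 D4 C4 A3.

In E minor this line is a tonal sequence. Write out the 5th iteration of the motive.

C4 D4 B3 A3 F#3

The 5-note cells begin on G4, F#4, E4 — each down a 2nd from the last.
Continuing the starts: D4 → C4.
So cell 5 is C4 D4 B3 A3 F#3.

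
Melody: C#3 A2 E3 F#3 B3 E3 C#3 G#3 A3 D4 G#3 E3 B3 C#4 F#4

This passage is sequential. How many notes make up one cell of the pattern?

5

15 notes total. Splitting into 3 groups of 5:
C#3 A2 E3 F#3 B3 | E3 C#3 G#3 A3 D4 | G#3 E3 B3 C#4 F#4
Every group is a transposition up a 3rd of the one before; no shorter unit works.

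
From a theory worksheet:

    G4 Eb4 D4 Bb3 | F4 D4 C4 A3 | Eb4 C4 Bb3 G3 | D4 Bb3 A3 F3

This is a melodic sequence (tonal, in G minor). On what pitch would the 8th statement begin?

Unit = 4 notes; the statements start on G4, F4, Eb4, D4, moving down a 2nd each time.
Continuing: C4 → Bb3 → A3 → G3. Statement 8 starts on G3.

G3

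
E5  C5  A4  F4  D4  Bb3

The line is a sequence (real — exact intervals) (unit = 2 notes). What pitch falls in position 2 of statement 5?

Ab2

Grouping in 2s, the 2nd note of each cell is C5, F4, Bb3.
Each moves down a 5th. Continuing: Eb3 → Ab2.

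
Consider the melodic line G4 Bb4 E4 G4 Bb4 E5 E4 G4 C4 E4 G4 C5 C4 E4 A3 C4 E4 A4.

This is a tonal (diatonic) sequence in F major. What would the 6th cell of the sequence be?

D3 F3 Bb2 D3 F3 Bb3

The 6-note cells begin on G4, E4, C4 — each down a 3rd from the last.
Extending down a 3rd: A3 → F3 → D3.
So cell 6 is D3 F3 Bb2 D3 F3 Bb3.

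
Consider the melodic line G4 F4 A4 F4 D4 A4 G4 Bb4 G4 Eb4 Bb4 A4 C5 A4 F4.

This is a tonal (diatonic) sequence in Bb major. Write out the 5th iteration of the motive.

D5 C5 Eb5 C5 A4

Unit = 5 notes; the statements start on G4, A4, Bb4, moving up a 2nd each time.
Carrying on: C5 → D5.
Statement 5 starts on D5 and keeps the same diatonic contour: D5 C5 Eb5 C5 A4.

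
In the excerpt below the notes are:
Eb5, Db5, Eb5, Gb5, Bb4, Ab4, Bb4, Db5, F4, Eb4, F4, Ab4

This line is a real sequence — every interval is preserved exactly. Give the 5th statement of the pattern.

The 4-note cells begin on Eb5, Bb4, F4 — each down a 4th from the last.
Continuing the starts: C4 → G3.
So cell 5 is G3 F3 G3 Bb3.

G3 F3 G3 Bb3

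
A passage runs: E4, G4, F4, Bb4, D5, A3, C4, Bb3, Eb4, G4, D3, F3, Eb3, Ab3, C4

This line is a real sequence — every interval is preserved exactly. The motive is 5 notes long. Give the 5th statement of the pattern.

Unit = 5 notes; the statements start on E4, A3, D3, moving down a 5th each time.
Extending down a 5th: G2 → C2.
So cell 5 is C2 Eb2 Db2 Gb2 Bb2.

C2 Eb2 Db2 Gb2 Bb2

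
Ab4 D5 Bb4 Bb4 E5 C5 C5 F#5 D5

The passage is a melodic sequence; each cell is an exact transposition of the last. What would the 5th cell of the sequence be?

With a 3-note motive the entries are Ab4, Bb4, C5, each up a 2nd from the previous.
Extending up a 2nd: D5 → E5.
Statement 5 starts on E5 and keeps the same exact contour: E5 A#5 F#5.

E5 A#5 F#5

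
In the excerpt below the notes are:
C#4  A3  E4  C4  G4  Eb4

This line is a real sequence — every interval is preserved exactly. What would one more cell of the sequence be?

The 2-note cells begin on C#4, E4, G4 — each up a 3rd from the last.
From Bb4 the exact shape gives Bb4 Gb4.

Bb4 Gb4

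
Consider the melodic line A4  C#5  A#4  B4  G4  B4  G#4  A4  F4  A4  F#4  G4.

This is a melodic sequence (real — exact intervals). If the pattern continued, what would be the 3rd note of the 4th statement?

The unit is 4 notes. Position-3 pitches of the 3 shown cells: A#4, G#4, F#4.
From F#4, down a 2nd gives E4.

E4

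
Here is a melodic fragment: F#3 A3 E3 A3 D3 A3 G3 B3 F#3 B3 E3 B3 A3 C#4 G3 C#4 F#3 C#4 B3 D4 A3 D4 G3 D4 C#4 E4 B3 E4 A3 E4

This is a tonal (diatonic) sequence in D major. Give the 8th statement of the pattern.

Taking 6-note groups, the heads are F#3, G3, A3, B3, C#4: the pattern moves up a 2nd.
Carrying on: D4 → E4 → F#4.
Statement 8 starts on F#4 and keeps the same diatonic contour: F#4 A4 E4 A4 D4 A4.

F#4 A4 E4 A4 D4 A4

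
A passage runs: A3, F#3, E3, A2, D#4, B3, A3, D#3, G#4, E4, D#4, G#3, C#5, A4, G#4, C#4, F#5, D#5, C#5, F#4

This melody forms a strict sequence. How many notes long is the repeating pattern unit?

Try groups of 4 (5 cells in 20 notes):
A3 F#3 E3 A2 | D#4 B3 A3 D#3 | G#4 E4 D#4 G#3 | C#5 A4 G#4 C#4 | F#5 D#5 C#5 F#4
That's a consistent up a 4th shift per cell, and no other grouping gives one.

4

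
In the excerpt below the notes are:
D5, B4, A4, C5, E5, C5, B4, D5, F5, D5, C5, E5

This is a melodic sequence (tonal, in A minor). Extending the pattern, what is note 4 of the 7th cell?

The unit is 4 notes. Position-4 pitches of the 3 shown cells: C5, D5, E5.
Carrying that up a 2nd forward: F5 → G5 → A5 → B5.

B5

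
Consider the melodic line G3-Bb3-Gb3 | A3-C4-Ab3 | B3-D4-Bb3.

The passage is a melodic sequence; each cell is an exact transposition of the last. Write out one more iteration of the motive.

With a 3-note motive the entries are G3, A3, B3, each up a 2nd from the previous.
So cell 4 is C#4 E4 C4.

C#4 E4 C4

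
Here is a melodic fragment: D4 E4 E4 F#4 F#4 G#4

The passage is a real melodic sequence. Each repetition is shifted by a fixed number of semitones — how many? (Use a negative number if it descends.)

2

With a 2-note motive the entries are D4, E4, F#4, each up a 2nd from the previous.
D4→E4 is 64 − 62 = 2 semitones.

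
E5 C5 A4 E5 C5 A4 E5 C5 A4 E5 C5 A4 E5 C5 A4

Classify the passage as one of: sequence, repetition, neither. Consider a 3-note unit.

Each 3-note cell is identical (E5 C5 A4), restated at the same pitch.

repetition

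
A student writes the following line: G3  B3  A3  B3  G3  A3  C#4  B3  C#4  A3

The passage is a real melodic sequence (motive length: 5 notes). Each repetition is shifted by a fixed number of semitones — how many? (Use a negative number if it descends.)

With a 5-note motive the entries are G3, A3, each up a 2nd from the previous.
Counting half-steps from G3 to A3: 2.

2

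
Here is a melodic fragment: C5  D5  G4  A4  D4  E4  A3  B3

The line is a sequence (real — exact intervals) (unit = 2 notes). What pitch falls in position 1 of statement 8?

C#2

The unit is 2 notes. Position-1 pitches of the 4 shown cells: C5, G4, D4, A3.
Extending down a 4th: E3 → B2 → F#2 → C#2.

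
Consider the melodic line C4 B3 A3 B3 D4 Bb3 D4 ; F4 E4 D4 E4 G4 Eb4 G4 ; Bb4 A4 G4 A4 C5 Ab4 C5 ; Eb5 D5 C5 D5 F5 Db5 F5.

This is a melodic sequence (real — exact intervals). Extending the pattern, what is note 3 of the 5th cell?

F5

With 7-note cells, note 3 of each statement runs A3, D4, G4, C5.
One more up a 4th gives F5.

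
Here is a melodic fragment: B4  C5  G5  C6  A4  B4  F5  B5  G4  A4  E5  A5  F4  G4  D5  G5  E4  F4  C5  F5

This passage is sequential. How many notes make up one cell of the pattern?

20 notes total. Splitting into 5 groups of 4:
B4 C5 G5 C6 | A4 B4 F5 B5 | G4 A4 E5 A5 | F4 G4 D5 G5 | E4 F4 C5 F5
Each cell is the previous one down a 2nd — so the unit is 4 notes.

4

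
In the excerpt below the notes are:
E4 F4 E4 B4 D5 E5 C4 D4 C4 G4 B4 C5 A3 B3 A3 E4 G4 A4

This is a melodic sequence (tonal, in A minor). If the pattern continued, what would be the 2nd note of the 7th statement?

With 6-note cells, note 2 of each statement runs F4, D4, B3.
Extending down a 3rd: G3 → E3 → C3 → A2.

A2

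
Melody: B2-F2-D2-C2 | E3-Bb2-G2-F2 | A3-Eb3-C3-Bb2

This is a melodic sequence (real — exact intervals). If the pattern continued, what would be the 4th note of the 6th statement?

The unit is 4 notes. Position-4 pitches of the 3 shown cells: C2, F2, Bb2.
Carrying that up a 4th forward: Eb3 → Ab3 → Db4.

Db4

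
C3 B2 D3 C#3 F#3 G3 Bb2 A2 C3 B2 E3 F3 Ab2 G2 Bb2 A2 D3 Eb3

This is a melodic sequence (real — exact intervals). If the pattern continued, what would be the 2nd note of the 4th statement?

F2

Grouping in 6s, the 2nd note of each cell is B2, A2, G2.
From G2, down a 2nd gives F2.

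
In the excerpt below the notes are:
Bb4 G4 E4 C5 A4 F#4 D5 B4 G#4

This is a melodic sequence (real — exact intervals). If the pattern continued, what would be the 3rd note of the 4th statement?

A#4

The unit is 3 notes. Position-3 pitches of the 3 shown cells: E4, F#4, G#4.
Each moves up a 2nd; the next is A#4.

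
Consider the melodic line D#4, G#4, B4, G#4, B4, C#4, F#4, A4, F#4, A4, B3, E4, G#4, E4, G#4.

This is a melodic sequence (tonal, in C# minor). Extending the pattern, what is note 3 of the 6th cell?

D#4

With 5-note cells, note 3 of each statement runs B4, A4, G#4.
Each moves down a 2nd. Continuing: F#4 → E4 → D#4.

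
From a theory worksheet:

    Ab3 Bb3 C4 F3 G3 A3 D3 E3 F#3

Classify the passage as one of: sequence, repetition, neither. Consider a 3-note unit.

Each 3-note cell is the previous one transposed down a 3rd.

sequence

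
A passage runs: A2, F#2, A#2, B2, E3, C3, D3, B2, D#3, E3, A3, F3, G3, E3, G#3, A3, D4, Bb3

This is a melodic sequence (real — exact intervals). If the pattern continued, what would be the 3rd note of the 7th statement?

Grouping in 6s, the 3rd note of each cell is A#2, D#3, G#3.
Carrying that up a 4th forward: C#4 → F#4 → B4 → E5.

E5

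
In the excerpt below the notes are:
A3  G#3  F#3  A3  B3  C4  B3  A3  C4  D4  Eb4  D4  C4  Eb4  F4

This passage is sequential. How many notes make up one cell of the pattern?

5

15 notes total. Splitting into 3 groups of 5:
A3 G#3 F#3 A3 B3 | C4 B3 A3 C4 D4 | Eb4 D4 C4 Eb4 F4
That's a consistent up a 3rd shift per cell, and no other grouping gives one.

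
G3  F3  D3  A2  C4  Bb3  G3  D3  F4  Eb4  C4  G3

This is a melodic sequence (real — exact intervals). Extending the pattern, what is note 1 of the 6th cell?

With 4-note cells, note 1 of each statement runs G3, C4, F4.
Carrying that up a 4th forward: Bb4 → Eb5 → Ab5.

Ab5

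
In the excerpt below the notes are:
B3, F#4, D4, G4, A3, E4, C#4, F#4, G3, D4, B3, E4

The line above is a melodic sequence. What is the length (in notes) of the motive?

4

There are 12 notes; a 4-note unit gives 3 cells:
B3 F#4 D4 G4 | A3 E4 C#4 F#4 | G3 D4 B3 E4
That's a consistent down a 2nd shift per cell, and no other grouping gives one.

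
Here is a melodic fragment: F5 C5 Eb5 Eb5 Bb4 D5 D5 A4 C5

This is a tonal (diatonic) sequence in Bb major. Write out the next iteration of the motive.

C5 G4 Bb4

With a 3-note motive the entries are F5, Eb5, D5, each down a 2nd from the previous.
Statement 4 starts on C5 and keeps the same diatonic contour: C5 G4 Bb4.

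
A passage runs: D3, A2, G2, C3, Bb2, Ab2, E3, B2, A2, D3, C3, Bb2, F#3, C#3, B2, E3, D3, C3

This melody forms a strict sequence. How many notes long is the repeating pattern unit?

6

18 notes total. Splitting into 3 groups of 6:
D3 A2 G2 C3 Bb2 Ab2 | E3 B2 A2 D3 C3 Bb2 | F#3 C#3 B2 E3 D3 C3
That's a consistent up a 2nd shift per cell, and no other grouping gives one.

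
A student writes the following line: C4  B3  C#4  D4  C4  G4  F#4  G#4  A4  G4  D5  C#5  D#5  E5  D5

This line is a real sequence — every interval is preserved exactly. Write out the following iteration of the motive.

Taking 5-note groups, the heads are C4, G4, D5: the pattern moves up a 5th.
So cell 4 is A5 G#5 A#5 B5 A5.

A5 G#5 A#5 B5 A5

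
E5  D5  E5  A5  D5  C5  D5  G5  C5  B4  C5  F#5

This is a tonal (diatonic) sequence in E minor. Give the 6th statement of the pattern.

G4 F#4 G4 C5

Taking 4-note groups, the heads are E5, D5, C5: the pattern moves down a 2nd.
Extending down a 2nd: B4 → A4 → G4.
Statement 6 starts on G4 and keeps the same diatonic contour: G4 F#4 G4 C5.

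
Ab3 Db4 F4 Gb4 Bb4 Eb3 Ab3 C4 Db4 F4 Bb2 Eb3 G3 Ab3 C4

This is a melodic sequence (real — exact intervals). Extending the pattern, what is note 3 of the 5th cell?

Grouping in 5s, the 3rd note of each cell is F4, C4, G3.
Extending down a 4th: D3 → A2.

A2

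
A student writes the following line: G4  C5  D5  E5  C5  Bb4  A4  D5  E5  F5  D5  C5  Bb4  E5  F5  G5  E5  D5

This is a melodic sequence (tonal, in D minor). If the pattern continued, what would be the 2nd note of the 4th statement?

F5

With 6-note cells, note 2 of each statement runs C5, D5, E5.
From E5, up a 2nd gives F5.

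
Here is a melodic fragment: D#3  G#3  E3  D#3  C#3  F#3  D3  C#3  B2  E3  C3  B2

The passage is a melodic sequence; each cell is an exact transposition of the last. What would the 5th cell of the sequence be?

G2 C3 Ab2 G2

Taking 4-note groups, the heads are D#3, C#3, B2: the pattern moves down a 2nd.
Extending down a 2nd: A2 → G2.
So cell 5 is G2 C3 Ab2 G2.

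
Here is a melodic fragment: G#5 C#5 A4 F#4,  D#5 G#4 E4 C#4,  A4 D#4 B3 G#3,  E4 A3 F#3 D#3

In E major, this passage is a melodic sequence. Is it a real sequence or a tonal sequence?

Every note is diatonic to E major.
Cell 1 has -7 semitones from note 1 to 2, but cell 3 has -6 — the interval quality changes while the contour stays the same, which is the hallmark of a tonal sequence.

tonal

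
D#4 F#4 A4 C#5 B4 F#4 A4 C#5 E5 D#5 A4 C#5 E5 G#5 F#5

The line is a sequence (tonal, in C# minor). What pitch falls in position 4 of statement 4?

The unit is 5 notes. Position-4 pitches of the 3 shown cells: C#5, E5, G#5.
From G#5, up a 3rd gives B5.

B5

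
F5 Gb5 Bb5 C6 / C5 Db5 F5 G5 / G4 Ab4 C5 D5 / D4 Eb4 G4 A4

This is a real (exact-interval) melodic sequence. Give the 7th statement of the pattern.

B2 C3 E3 F#3

Unit = 4 notes; the statements start on F5, C5, G4, D4, moving down a 4th each time.
Continuing the starts: A3 → E3 → B2.
So cell 7 is B2 C3 E3 F#3.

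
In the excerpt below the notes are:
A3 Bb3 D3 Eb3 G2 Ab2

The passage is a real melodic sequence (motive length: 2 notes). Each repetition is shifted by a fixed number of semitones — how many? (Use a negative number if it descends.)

The 2-note cells begin on A3, D3, G2 — each down a 5th from the last.
A3→D3 is 50 − 57 = -7 semitones.

-7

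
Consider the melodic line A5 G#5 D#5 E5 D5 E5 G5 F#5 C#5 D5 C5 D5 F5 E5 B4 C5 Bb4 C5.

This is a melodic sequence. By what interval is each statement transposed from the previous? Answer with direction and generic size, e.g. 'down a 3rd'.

down a 2nd

Taking 6-note groups, the heads are A5, G5, F5: the pattern moves down a 2nd.
From A5 to G5: down a 2nd.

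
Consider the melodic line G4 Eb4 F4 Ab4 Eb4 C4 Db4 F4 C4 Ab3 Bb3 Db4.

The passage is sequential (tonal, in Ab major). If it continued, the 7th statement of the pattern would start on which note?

Bb2

Unit = 4 notes; the statements start on G4, Eb4, C4, moving down a 3rd each time.
Continuing: Ab3 → F3 → Db3 → Bb2. Statement 7 starts on Bb2.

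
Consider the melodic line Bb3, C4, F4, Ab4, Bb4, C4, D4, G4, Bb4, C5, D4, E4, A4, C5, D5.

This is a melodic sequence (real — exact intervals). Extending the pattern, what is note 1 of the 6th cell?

Grouping in 5s, the 1st note of each cell is Bb3, C4, D4.
Each moves up a 2nd. Continuing: E4 → F#4 → G#4.

G#4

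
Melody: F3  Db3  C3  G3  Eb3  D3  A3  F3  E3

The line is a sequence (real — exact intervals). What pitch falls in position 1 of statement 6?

D#4

Grouping in 3s, the 1st note of each cell is F3, G3, A3.
Each moves up a 2nd. Continuing: B3 → C#4 → D#4.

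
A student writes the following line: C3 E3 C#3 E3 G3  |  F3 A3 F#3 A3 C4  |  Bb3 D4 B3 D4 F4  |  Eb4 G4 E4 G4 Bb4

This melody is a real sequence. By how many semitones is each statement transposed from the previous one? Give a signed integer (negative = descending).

The 5-note cells begin on C3, F3, Bb3, Eb4 — each up a 4th from the last.
C3 to F3 spans +5 semitones.

5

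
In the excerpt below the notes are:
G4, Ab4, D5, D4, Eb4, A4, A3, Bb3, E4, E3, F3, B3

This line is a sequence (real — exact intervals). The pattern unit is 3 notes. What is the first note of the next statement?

Taking 3-note groups, the heads are G4, D4, A3, E3: the pattern moves down a 4th.
One more step down a 4th gives B2.

B2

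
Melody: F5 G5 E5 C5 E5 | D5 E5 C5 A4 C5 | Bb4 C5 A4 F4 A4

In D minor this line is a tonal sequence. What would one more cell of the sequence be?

With a 5-note motive the entries are F5, D5, Bb4, each down a 3rd from the previous.
So cell 4 is G4 A4 F4 D4 F4.

G4 A4 F4 D4 F4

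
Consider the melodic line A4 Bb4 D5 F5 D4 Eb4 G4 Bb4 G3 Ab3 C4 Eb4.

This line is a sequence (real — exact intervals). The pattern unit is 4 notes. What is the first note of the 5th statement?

F2

The 4-note cells begin on A4, D4, G3 — each down a 5th from the last.
Extending the heads down a 5th: C3 → F2.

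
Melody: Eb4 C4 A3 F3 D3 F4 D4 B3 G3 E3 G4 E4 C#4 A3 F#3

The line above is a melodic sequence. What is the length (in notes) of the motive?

Try groups of 5 (3 cells in 15 notes):
Eb4 C4 A3 F3 D3 | F4 D4 B3 G3 E3 | G4 E4 C#4 A3 F#3
Every group is a transposition up a 2nd of the one before; no shorter unit works.

5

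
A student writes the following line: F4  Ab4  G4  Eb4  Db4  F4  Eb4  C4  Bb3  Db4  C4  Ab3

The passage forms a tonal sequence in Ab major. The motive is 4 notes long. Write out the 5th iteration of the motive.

Eb3 G3 F3 Db3

Taking 4-note groups, the heads are F4, Db4, Bb3: the pattern moves down a 3rd.
Carrying on: G3 → Eb3.
From Eb3 the diatonic shape gives Eb3 G3 F3 Db3.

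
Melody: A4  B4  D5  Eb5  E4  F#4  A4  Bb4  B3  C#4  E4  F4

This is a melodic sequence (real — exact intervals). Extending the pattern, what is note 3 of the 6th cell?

C#3

With 4-note cells, note 3 of each statement runs D5, A4, E4.
Carrying that down a 4th forward: B3 → F#3 → C#3.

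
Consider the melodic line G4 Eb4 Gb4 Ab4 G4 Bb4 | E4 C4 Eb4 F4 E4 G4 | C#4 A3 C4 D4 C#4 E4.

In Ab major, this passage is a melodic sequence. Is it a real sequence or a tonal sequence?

Each cell has the same semitone pattern (-4, 3, 2, -1, 3) — intervals are preserved exactly.
And Gb4 lies outside Ab major, so the sequence is real rather than tonal.

real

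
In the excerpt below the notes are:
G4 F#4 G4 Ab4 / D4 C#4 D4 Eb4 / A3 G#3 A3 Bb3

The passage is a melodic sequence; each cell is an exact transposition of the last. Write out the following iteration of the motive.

E3 D#3 E3 F3

Unit = 4 notes; the statements start on G4, D4, A3, moving down a 4th each time.
From E3 the exact shape gives E3 D#3 E3 F3.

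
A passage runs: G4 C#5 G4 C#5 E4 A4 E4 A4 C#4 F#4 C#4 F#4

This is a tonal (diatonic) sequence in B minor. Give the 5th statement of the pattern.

F#3 B3 F#3 B3

The 4-note cells begin on G4, E4, C#4 — each down a 3rd from the last.
Extending down a 3rd: A3 → F#3.
Statement 5 starts on F#3 and keeps the same diatonic contour: F#3 B3 F#3 B3.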